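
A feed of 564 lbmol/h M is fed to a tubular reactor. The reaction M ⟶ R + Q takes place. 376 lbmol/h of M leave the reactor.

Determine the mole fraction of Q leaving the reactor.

0.25

For M: n = n₀ − 1ξ → 376 = 564 − 1ξ, giving ξ = 188 lbmol/h.
Outlet amounts (n = n₀ + ν ξ):
  M: 564 − 1(188) = 376
  R: 0 + 1(188) = 188
  Q: 0 + 1(188) = 188
Total out = 752 lbmol/h; y_Q = 188 / 752 = 0.25.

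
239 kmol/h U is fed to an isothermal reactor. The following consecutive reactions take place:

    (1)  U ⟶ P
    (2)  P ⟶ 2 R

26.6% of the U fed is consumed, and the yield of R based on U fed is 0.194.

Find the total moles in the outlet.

262 kmol/h

Conversion of U: U consumed = 1ξ₁ = 0.266 × 239 → ξ₁ = 63.57 kmol/h.
Yield of R: 2ξ₂ / 239 = 0.194 → ξ₂ = 23.18 kmol/h.
Outlet amounts (n = n₀ + Σ ν·ξ):
  U: 239 − 1(63.57) = 175.4
  P: 0 + 1(63.57) − 1(23.18) = 40.39
  R: 0 + 2(23.18) = 46.37
Total out = 175.4 + 40.39 + 46.37 = 262.2 kmol/h.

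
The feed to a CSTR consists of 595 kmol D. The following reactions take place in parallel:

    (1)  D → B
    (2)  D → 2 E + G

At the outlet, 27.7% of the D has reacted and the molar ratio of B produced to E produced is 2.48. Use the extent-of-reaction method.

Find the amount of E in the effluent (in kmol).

55.3 kmol

Conversion of D: D consumed = 0.277 × 595 = 164.8 kmol = 1ξ₁ + 1ξ₂.
Selectivity: 1ξ₁ / (2ξ₂) = 2.48 → ξ₁ = 4.96 ξ₂.
Substitute: (1·4.96 + 1) ξ₂ = 164.8 → ξ₂ = 27.65 kmol, ξ₁ = 137.2 kmol.
Outlet amounts (n = n₀ + Σ ν·ξ):
  D: 595 − 1(137.2) − 1(27.65) = 430.2
  B: 0 + 1(137.2) = 137.2
  E: 0 + 2(27.65) = 55.31
  G: 0 + 1(27.65) = 27.65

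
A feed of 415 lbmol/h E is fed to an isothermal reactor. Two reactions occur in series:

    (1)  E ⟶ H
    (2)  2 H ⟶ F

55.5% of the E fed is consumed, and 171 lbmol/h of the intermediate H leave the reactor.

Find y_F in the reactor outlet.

0.077

Conversion of E: E consumed = 1ξ₁ = 0.555 × 415 → ξ₁ = 230.3 lbmol/h.
H balance: n_H = 0 + 1ξ₁ − 2ξ₂ = 171 → ξ₂ = (1·230.3 − 171)/2 = 29.66 lbmol/h.
Outlet amounts (n = n₀ + Σ ν·ξ):
  E: 415 − 1(230.3) = 184.7
  H: 0 + 1(230.3) − 2(29.66) = 171
  F: 0 + 1(29.66) = 29.66
Total out = 385.3 lbmol/h; y_F = 29.66 / 385.3 = 0.07698.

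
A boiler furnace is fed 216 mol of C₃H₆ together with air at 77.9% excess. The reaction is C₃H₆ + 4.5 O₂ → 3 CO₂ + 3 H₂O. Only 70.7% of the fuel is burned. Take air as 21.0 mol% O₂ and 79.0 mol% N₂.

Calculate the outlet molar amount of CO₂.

458 mol

Stoichiometric O₂ = 4.5 × 216 = 972 mol; O₂ fed = 972 × 1.779 = 1729 mol.
N₂ fed = 1729 × 79/21 = 6505 mol.
Fuel reacted = 0.707 × 216 → ξ = 152.7 mol.
Outlet (n = n₀ + ν ξ):
  C₃H₆: 216 − 1(152.7) = 63.29
  O₂: 1729 − 4.5(152.7) = 1042
  N₂: 6505 (inert)
  CO₂: 0 + 3(152.7) = 458.1
  H₂O: 0 + 3(152.7) = 458.1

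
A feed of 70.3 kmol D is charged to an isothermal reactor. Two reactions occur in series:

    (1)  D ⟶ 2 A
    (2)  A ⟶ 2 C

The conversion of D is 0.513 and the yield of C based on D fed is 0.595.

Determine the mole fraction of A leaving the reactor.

Conversion of D: D consumed = 1ξ₁ = 0.513 × 70.3 → ξ₁ = 36.06 kmol.
Yield of C: 2ξ₂ / 70.3 = 0.595 → ξ₂ = 20.91 kmol.
Outlet amounts (n = n₀ + Σ ν·ξ):
  D: 70.3 − 1(36.06) = 34.24
  A: 0 + 2(36.06) − 1(20.91) = 51.21
  C: 0 + 2(20.91) = 41.83
Total out = 127.3 kmol; y_A = 51.21 / 127.3 = 0.4024.

0.402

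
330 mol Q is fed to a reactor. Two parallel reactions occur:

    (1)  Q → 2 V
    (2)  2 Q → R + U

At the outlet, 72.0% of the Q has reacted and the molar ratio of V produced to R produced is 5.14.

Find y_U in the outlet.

Conversion of Q: Q consumed = 0.72 × 330 = 237.6 mol = 1ξ₁ + 2ξ₂.
Selectivity: 2ξ₁ / (1ξ₂) = 5.14 → ξ₁ = 2.57 ξ₂.
Substitute: (1·2.57 + 2) ξ₂ = 237.6 → ξ₂ = 51.99 mol, ξ₁ = 133.6 mol.
Outlet amounts (n = n₀ + Σ ν·ξ):
  Q: 330 − 1(133.6) − 2(51.99) = 92.4
  V: 0 + 2(133.6) = 267.2
  R: 0 + 1(51.99) = 51.99
  U: 0 + 1(51.99) = 51.99
Total out = 463.6 mol; y_U = 51.99 / 463.6 = 0.1121.

0.112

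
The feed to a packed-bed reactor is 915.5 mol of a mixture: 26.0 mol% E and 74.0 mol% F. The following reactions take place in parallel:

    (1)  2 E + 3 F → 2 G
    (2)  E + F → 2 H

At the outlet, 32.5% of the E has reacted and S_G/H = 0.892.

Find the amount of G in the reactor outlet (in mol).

49.6 mol

Conversion of E: E consumed = 0.325 × 238 = 77.36 mol = 2ξ₁ + 1ξ₂.
Selectivity: 2ξ₁ / (2ξ₂) = 0.892 → ξ₁ = 0.892 ξ₂.
Substitute: (2·0.892 + 1) ξ₂ = 77.36 → ξ₂ = 27.79 mol, ξ₁ = 24.79 mol.
Outlet amounts (n = n₀ + Σ ν·ξ):
  E: 238 − 2(24.79) − 1(27.79) = 160.7
  F: 677.5 − 3(24.79) − 1(27.79) = 575.3
  G: 0 + 2(24.79) = 49.57
  H: 0 + 2(27.79) = 55.57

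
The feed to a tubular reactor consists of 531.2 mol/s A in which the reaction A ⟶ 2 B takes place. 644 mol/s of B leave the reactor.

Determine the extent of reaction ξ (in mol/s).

ξ = 322 mol/s

For B: n = n₀ + 2ξ → 644 = 0 + 2ξ, giving ξ = 322 mol/s.
Outlet amounts (n = n₀ + ν ξ):
  A: 531.2 − 1(322) = 209.2
  B: 0 + 2(322) = 644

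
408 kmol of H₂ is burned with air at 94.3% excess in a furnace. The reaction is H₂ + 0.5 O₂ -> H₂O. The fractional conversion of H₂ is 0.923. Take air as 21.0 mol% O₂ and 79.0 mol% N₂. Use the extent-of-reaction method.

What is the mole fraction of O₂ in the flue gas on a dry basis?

Stoichiometric O₂ = 0.5 × 408 = 204 kmol; O₂ fed = 204 × 1.943 = 396.4 kmol.
N₂ fed = 396.4 × 79/21 = 1491 kmol.
Fuel reacted = 0.923 × 408 → ξ = 376.6 kmol.
Outlet (n = n₀ + ν ξ):
  H₂: 408 − 1(376.6) = 31.42
  O₂: 396.4 − 0.5(376.6) = 208.1
  N₂: 1491 (inert)
  H₂O: 0 + 1(376.6) = 376.6
Dry total = 1731 kmol; y_O₂ (dry) = 208.1 / 1731 = 0.1202.

0.12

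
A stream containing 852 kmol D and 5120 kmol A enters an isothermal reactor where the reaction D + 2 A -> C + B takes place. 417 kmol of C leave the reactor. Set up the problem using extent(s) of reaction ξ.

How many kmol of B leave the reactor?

For C: n = n₀ + 1ξ → 417 = 0 + 1ξ, giving ξ = 417 kmol.
Outlet amounts (n = n₀ + ν ξ):
  D: 852 − 1(417) = 435
  A: 5120 − 2(417) = 4286
  C: 0 + 1(417) = 417
  B: 0 + 1(417) = 417

417 kmol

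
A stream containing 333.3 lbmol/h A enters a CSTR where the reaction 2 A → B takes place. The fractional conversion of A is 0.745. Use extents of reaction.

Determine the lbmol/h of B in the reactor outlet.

124 lbmol/h

A reacted = 0.745 × 333.3 = 248.3 lbmol/h; ν_A = −2, so ξ = 248.3/2 = 124.2 lbmol/h.
Outlet amounts (n = n₀ + ν ξ):
  A: 333.3 − 2(124.2) = 84.99
  B: 0 + 1(124.2) = 124.2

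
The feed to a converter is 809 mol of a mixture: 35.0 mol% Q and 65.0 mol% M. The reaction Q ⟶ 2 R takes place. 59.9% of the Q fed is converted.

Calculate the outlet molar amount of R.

Q reacted = 0.599 × 283.1 = 169.6 mol; ν_Q = −1, so ξ = 169.6/1 = 169.6 mol.
Outlet amounts (n = n₀ + ν ξ):
  Q: 283.1 − 1(169.6) = 113.5
  R: 0 + 2(169.6) = 339.2
  M: 525.9 (inert)

339 mol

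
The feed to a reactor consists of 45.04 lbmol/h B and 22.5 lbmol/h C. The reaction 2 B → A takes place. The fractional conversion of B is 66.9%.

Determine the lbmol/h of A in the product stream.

15.1 lbmol/h

B reacted = 0.669 × 45.04 = 30.13 lbmol/h; ν_B = −2, so ξ = 30.13/2 = 15.07 lbmol/h.
Outlet amounts (n = n₀ + ν ξ):
  B: 45.04 − 2(15.07) = 14.91
  A: 0 + 1(15.07) = 15.07
  C: 22.5 (inert)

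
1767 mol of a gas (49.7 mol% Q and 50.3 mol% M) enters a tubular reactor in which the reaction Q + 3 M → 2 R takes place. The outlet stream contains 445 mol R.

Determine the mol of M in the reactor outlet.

221 mol

For R: n = n₀ + 2ξ → 445 = 0 + 2ξ, giving ξ = 222.5 mol.
Outlet amounts (n = n₀ + ν ξ):
  Q: 878.2 − 1(222.5) = 655.7
  M: 888.8 − 3(222.5) = 221.3
  R: 0 + 2(222.5) = 445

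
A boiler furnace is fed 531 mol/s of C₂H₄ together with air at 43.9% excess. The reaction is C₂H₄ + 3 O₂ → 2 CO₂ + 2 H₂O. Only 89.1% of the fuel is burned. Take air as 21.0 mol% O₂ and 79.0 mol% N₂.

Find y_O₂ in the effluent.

0.0763

Stoichiometric O₂ = 3 × 531 = 1593 mol/s; O₂ fed = 1593 × 1.439 = 2292 mol/s.
N₂ fed = 2292 × 79/21 = 8624 mol/s.
Fuel reacted = 0.891 × 531 → ξ = 473.1 mol/s.
Outlet (n = n₀ + ν ξ):
  C₂H₄: 531 − 1(473.1) = 57.88
  O₂: 2292 − 3(473.1) = 873
  N₂: 8624 (inert)
  CO₂: 0 + 2(473.1) = 946.2
  H₂O: 0 + 2(473.1) = 946.2
Total out = 11450 mol/s; y_O₂ = 873 / 11450 = 0.07626.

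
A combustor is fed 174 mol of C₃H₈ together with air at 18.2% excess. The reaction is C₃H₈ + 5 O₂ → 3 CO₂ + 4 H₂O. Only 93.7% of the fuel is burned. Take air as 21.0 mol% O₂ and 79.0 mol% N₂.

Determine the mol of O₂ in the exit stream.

213 mol

Stoichiometric O₂ = 5 × 174 = 870 mol; O₂ fed = 870 × 1.182 = 1028 mol.
N₂ fed = 1028 × 79/21 = 3869 mol.
Fuel reacted = 0.937 × 174 → ξ = 163 mol.
Outlet (n = n₀ + ν ξ):
  C₃H₈: 174 − 1(163) = 10.96
  O₂: 1028 − 5(163) = 213.1
  N₂: 3869 (inert)
  CO₂: 0 + 3(163) = 489.1
  H₂O: 0 + 4(163) = 652.2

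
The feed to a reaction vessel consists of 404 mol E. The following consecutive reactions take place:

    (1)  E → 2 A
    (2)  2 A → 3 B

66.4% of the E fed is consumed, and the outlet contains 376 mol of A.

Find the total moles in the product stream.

753 mol

Conversion of E: E consumed = 1ξ₁ = 0.664 × 404 → ξ₁ = 268.3 mol.
A balance: n_A = 0 + 2ξ₁ − 2ξ₂ = 376 → ξ₂ = (2·268.3 − 376)/2 = 80.26 mol.
Outlet amounts (n = n₀ + Σ ν·ξ):
  E: 404 − 1(268.3) = 135.7
  A: 0 + 2(268.3) − 2(80.26) = 376
  B: 0 + 3(80.26) = 240.8
Total out = 135.7 + 376 + 240.8 = 752.5 mol.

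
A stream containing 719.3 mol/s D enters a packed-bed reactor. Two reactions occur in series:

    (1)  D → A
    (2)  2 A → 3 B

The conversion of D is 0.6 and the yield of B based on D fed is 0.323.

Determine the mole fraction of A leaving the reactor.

Conversion of D: D consumed = 1ξ₁ = 0.6 × 719.3 → ξ₁ = 431.6 mol/s.
Yield of B: 3ξ₂ / 719.3 = 0.323 → ξ₂ = 77.44 mol/s.
Outlet amounts (n = n₀ + Σ ν·ξ):
  D: 719.3 − 1(431.6) = 287.7
  A: 0 + 1(431.6) − 2(77.44) = 276.7
  B: 0 + 3(77.44) = 232.3
Total out = 796.7 mol/s; y_A = 276.7 / 796.7 = 0.3473.

0.347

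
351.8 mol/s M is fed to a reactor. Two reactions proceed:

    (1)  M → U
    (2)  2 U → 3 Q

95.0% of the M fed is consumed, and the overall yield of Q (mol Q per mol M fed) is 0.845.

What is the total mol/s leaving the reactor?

451 mol/s

Conversion of M: M consumed = 1ξ₁ = 0.95 × 351.8 → ξ₁ = 334.2 mol/s.
Yield of Q: 3ξ₂ / 351.8 = 0.845 → ξ₂ = 99.09 mol/s.
Outlet amounts (n = n₀ + Σ ν·ξ):
  M: 351.8 − 1(334.2) = 17.59
  U: 0 + 1(334.2) − 2(99.09) = 136
  Q: 0 + 3(99.09) = 297.3
Total out = 17.59 + 136 + 297.3 = 450.9 mol/s.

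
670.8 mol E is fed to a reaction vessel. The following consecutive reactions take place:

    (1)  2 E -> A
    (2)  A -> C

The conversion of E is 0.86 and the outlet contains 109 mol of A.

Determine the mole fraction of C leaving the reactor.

Conversion of E: E consumed = 2ξ₁ = 0.86 × 670.8 → ξ₁ = 288.4 mol.
A balance: n_A = 0 + 1ξ₁ − 1ξ₂ = 109 → ξ₂ = (1·288.4 − 109)/1 = 179.4 mol.
Outlet amounts (n = n₀ + Σ ν·ξ):
  E: 670.8 − 2(288.4) = 93.91
  A: 0 + 1(288.4) − 1(179.4) = 109
  C: 0 + 1(179.4) = 179.4
Total out = 382.4 mol; y_C = 179.4 / 382.4 = 0.4693.

0.469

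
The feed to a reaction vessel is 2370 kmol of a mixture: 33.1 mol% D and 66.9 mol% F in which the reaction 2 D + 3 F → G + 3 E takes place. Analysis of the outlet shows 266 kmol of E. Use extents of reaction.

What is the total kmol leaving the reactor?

2280 kmol

For E: n = n₀ + 3ξ → 266 = 0 + 3ξ, giving ξ = 88.67 kmol.
Outlet amounts (n = n₀ + ν ξ):
  D: 784.5 − 2(88.67) = 607.1
  F: 1586 − 3(88.67) = 1320
  G: 0 + 1(88.67) = 88.67
  E: 0 + 3(88.67) = 266
Total out = 607.1 + 1320 + 88.67 + 266 = 2281 kmol.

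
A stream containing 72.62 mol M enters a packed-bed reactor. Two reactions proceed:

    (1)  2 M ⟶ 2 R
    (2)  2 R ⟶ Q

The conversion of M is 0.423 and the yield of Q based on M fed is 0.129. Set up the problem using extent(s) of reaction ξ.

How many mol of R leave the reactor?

12 mol

Conversion of M: M consumed = 2ξ₁ = 0.423 × 72.62 → ξ₁ = 15.36 mol.
Yield of Q: 1ξ₂ / 72.62 = 0.129 → ξ₂ = 9.368 mol.
Outlet amounts (n = n₀ + Σ ν·ξ):
  M: 72.62 − 2(15.36) = 41.9
  R: 0 + 2(15.36) − 2(9.368) = 11.98
  Q: 0 + 1(9.368) = 9.368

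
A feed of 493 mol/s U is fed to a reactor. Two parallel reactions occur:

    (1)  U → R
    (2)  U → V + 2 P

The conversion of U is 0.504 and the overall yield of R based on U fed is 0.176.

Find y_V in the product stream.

0.198

Yield of R: 1ξ₁ / 493 = 0.176 → ξ₁ = 86.77 mol/s.
Conversion of U: 1ξ₁ + 1ξ₂ = 0.504 × 493 = 248.5 → ξ₂ = 161.7 mol/s.
Outlet amounts (n = n₀ + Σ ν·ξ):
  U: 493 − 1(86.77) − 1(161.7) = 244.5
  R: 0 + 1(86.77) = 86.77
  V: 0 + 1(161.7) = 161.7
  P: 0 + 2(161.7) = 323.4
Total out = 816.4 mol/s; y_V = 161.7 / 816.4 = 0.1981.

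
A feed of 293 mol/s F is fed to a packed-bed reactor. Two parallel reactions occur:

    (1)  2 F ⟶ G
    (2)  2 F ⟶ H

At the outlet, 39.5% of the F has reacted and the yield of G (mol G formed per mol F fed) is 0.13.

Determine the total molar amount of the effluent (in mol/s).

235 mol/s

Yield of G: 1ξ₁ / 293 = 0.13 → ξ₁ = 38.09 mol/s.
Conversion of F: 2ξ₁ + 2ξ₂ = 0.395 × 293 = 115.7 → ξ₂ = 19.78 mol/s.
Outlet amounts (n = n₀ + Σ ν·ξ):
  F: 293 − 2(38.09) − 2(19.78) = 177.3
  G: 0 + 1(38.09) = 38.09
  H: 0 + 1(19.78) = 19.78
Total out = 177.3 + 38.09 + 19.78 = 235.1 mol/s.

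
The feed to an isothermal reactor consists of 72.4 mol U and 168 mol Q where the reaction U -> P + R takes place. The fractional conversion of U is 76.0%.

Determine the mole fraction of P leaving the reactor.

0.186

U reacted = 0.76 × 72.4 = 55.02 mol; ν_U = −1, so ξ = 55.02/1 = 55.02 mol.
Outlet amounts (n = n₀ + ν ξ):
  U: 72.4 − 1(55.02) = 17.38
  P: 0 + 1(55.02) = 55.02
  R: 0 + 1(55.02) = 55.02
  Q: 168 (inert)
Total out = 295.4 mol; y_P = 55.02 / 295.4 = 0.1863.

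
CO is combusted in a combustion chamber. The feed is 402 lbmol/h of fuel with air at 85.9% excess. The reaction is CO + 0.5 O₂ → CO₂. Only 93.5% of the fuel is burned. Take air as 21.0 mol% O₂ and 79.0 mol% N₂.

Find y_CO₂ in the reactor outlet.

Stoichiometric O₂ = 0.5 × 402 = 201 lbmol/h; O₂ fed = 201 × 1.859 = 373.7 lbmol/h.
N₂ fed = 373.7 × 79/21 = 1406 lbmol/h.
Fuel reacted = 0.935 × 402 → ξ = 375.9 lbmol/h.
Outlet (n = n₀ + ν ξ):
  CO: 402 − 1(375.9) = 26.13
  O₂: 373.7 − 0.5(375.9) = 185.7
  N₂: 1406 (inert)
  CO₂: 0 + 1(375.9) = 375.9
Total out = 1993 lbmol/h; y_CO₂ = 375.9 / 1993 = 0.1886.

0.189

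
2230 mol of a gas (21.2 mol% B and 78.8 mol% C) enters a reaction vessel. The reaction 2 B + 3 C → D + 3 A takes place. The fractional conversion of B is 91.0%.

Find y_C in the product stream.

0.552

B reacted = 0.91 × 472.8 = 430.2 mol; ν_B = −2, so ξ = 430.2/2 = 215.1 mol.
Outlet amounts (n = n₀ + ν ξ):
  B: 472.8 − 2(215.1) = 42.55
  C: 1757 − 3(215.1) = 1112
  D: 0 + 1(215.1) = 215.1
  A: 0 + 3(215.1) = 645.3
Total out = 2015 mol; y_C = 1112 / 2015 = 0.5519.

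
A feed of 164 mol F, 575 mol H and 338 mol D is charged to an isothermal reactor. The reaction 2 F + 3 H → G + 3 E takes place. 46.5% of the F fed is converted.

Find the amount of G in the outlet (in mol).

38.1 mol

F reacted = 0.465 × 164 = 76.26 mol; ν_F = −2, so ξ = 76.26/2 = 38.13 mol.
Outlet amounts (n = n₀ + ν ξ):
  F: 164 − 2(38.13) = 87.74
  H: 575 − 3(38.13) = 460.6
  G: 0 + 1(38.13) = 38.13
  E: 0 + 3(38.13) = 114.4
  D: 338 (inert)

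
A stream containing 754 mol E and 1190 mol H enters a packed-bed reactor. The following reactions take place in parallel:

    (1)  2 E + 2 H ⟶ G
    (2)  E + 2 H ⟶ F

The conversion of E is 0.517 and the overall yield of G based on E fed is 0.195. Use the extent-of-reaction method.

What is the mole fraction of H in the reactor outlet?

0.537

Yield of G: 1ξ₁ / 754 = 0.195 → ξ₁ = 147 mol.
Conversion of E: 2ξ₁ + 1ξ₂ = 0.517 × 754 = 389.8 → ξ₂ = 95.76 mol.
Outlet amounts (n = n₀ + Σ ν·ξ):
  E: 754 − 2(147) − 1(95.76) = 364.2
  H: 1190 − 2(147) − 2(95.76) = 704.4
  G: 0 + 1(147) = 147
  F: 0 + 1(95.76) = 95.76
Total out = 1311 mol; y_H = 704.4 / 1311 = 0.5372.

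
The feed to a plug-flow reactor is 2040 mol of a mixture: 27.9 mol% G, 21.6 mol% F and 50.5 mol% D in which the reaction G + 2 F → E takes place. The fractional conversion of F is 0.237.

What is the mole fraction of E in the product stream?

F reacted = 0.237 × 440.6 = 104.4 mol; ν_F = −2, so ξ = 104.4/2 = 52.22 mol.
Outlet amounts (n = n₀ + ν ξ):
  G: 569.2 − 1(52.22) = 516.9
  F: 440.6 − 2(52.22) = 336.2
  E: 0 + 1(52.22) = 52.22
  D: 1030 (inert)
Total out = 1936 mol; y_E = 52.22 / 1936 = 0.02698.

0.027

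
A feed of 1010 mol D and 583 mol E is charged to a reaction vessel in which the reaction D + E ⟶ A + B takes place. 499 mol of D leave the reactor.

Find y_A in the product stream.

0.321

For D: n = n₀ − 1ξ → 499 = 1010 − 1ξ, giving ξ = 511 mol.
Outlet amounts (n = n₀ + ν ξ):
  D: 1010 − 1(511) = 499
  E: 583 − 1(511) = 72
  A: 0 + 1(511) = 511
  B: 0 + 1(511) = 511
Total out = 1593 mol; y_A = 511 / 1593 = 0.3208.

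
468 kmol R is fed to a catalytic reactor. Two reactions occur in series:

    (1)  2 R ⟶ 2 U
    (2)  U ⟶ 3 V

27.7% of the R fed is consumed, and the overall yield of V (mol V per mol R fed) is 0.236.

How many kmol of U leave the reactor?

92.8 kmol

Conversion of R: R consumed = 2ξ₁ = 0.277 × 468 → ξ₁ = 64.82 kmol.
Yield of V: 3ξ₂ / 468 = 0.236 → ξ₂ = 36.82 kmol.
Outlet amounts (n = n₀ + Σ ν·ξ):
  R: 468 − 2(64.82) = 338.4
  U: 0 + 2(64.82) − 1(36.82) = 92.82
  V: 0 + 3(36.82) = 110.4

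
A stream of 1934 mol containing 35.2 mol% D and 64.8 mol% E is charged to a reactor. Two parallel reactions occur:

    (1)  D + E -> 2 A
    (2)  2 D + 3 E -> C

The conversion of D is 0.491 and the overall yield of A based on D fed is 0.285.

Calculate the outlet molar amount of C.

119 mol

Yield of A: 2ξ₁ / 680.8 = 0.285 → ξ₁ = 97.01 mol.
Conversion of D: 1ξ₁ + 2ξ₂ = 0.491 × 680.8 = 334.3 → ξ₂ = 118.6 mol.
Outlet amounts (n = n₀ + Σ ν·ξ):
  D: 680.8 − 1(97.01) − 2(118.6) = 346.5
  E: 1253 − 1(97.01) − 3(118.6) = 800.4
  A: 0 + 2(97.01) = 194
  C: 0 + 1(118.6) = 118.6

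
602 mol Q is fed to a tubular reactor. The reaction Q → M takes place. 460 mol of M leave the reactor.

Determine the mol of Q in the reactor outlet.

For M: n = n₀ + 1ξ → 460 = 0 + 1ξ, giving ξ = 460 mol.
Outlet amounts (n = n₀ + ν ξ):
  Q: 602 − 1(460) = 142
  M: 0 + 1(460) = 460

142 mol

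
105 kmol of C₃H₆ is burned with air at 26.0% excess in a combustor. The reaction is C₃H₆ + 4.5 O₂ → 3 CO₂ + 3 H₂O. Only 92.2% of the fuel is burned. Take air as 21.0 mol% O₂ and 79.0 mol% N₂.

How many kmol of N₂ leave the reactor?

Stoichiometric O₂ = 4.5 × 105 = 472.5 kmol; O₂ fed = 472.5 × 1.260 = 595.4 kmol.
N₂ fed = 595.4 × 79/21 = 2240 kmol.
Fuel reacted = 0.922 × 105 → ξ = 96.81 kmol.
Outlet (n = n₀ + ν ξ):
  C₃H₆: 105 − 1(96.81) = 8.19
  O₂: 595.4 − 4.5(96.81) = 159.7
  N₂: 2240 (inert)
  CO₂: 0 + 3(96.81) = 290.4
  H₂O: 0 + 3(96.81) = 290.4

2240 kmol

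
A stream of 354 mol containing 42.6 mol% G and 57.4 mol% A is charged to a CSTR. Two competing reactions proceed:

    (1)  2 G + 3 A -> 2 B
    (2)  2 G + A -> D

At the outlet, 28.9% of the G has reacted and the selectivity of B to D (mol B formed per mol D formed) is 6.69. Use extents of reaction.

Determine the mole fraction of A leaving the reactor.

0.504

Conversion of G: G consumed = 0.289 × 150.8 = 43.58 mol = 2ξ₁ + 2ξ₂.
Selectivity: 2ξ₁ / (1ξ₂) = 6.69 → ξ₁ = 3.345 ξ₂.
Substitute: (2·3.345 + 2) ξ₂ = 43.58 → ξ₂ = 5.015 mol, ξ₁ = 16.78 mol.
Outlet amounts (n = n₀ + Σ ν·ξ):
  G: 150.8 − 2(16.78) − 2(5.015) = 107.2
  A: 203.2 − 3(16.78) − 1(5.015) = 147.9
  B: 0 + 2(16.78) = 33.55
  D: 0 + 1(5.015) = 5.015
Total out = 293.6 mol; y_A = 147.9 / 293.6 = 0.5035.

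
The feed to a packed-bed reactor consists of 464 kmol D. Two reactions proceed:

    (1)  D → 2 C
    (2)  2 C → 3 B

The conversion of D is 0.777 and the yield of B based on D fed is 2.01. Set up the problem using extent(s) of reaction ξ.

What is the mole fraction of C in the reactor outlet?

Conversion of D: D consumed = 1ξ₁ = 0.777 × 464 → ξ₁ = 360.5 kmol.
Yield of B: 3ξ₂ / 464 = 2.01 → ξ₂ = 310.9 kmol.
Outlet amounts (n = n₀ + Σ ν·ξ):
  D: 464 − 1(360.5) = 103.5
  C: 0 + 2(360.5) − 2(310.9) = 99.3
  B: 0 + 3(310.9) = 932.6
Total out = 1135 kmol; y_C = 99.3 / 1135 = 0.08745.

0.0875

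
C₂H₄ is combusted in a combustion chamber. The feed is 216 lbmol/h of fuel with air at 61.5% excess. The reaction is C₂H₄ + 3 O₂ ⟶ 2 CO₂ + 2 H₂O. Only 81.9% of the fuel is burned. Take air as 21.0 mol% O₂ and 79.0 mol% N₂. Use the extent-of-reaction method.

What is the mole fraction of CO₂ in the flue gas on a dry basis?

0.073

Stoichiometric O₂ = 3 × 216 = 648 lbmol/h; O₂ fed = 648 × 1.615 = 1047 lbmol/h.
N₂ fed = 1047 × 79/21 = 3937 lbmol/h.
Fuel reacted = 0.819 × 216 → ξ = 176.9 lbmol/h.
Outlet (n = n₀ + ν ξ):
  C₂H₄: 216 − 1(176.9) = 39.1
  O₂: 1047 − 3(176.9) = 515.8
  N₂: 3937 (inert)
  CO₂: 0 + 2(176.9) = 353.8
  H₂O: 0 + 2(176.9) = 353.8
Dry total = 4846 lbmol/h; y_CO₂ (dry) = 353.8 / 4846 = 0.07302.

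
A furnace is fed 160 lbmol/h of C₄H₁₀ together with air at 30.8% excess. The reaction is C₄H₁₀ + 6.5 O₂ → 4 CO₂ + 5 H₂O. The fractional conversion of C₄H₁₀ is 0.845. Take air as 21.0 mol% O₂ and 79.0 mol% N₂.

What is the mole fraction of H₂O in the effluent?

Stoichiometric O₂ = 6.5 × 160 = 1040 lbmol/h; O₂ fed = 1040 × 1.308 = 1360 lbmol/h.
N₂ fed = 1360 × 79/21 = 5117 lbmol/h.
Fuel reacted = 0.845 × 160 → ξ = 135.2 lbmol/h.
Outlet (n = n₀ + ν ξ):
  C₄H₁₀: 160 − 1(135.2) = 24.8
  O₂: 1360 − 6.5(135.2) = 481.5
  N₂: 5117 (inert)
  CO₂: 0 + 4(135.2) = 540.8
  H₂O: 0 + 5(135.2) = 676
Total out = 6841 lbmol/h; y_H₂O = 676 / 6841 = 0.09882.

0.0988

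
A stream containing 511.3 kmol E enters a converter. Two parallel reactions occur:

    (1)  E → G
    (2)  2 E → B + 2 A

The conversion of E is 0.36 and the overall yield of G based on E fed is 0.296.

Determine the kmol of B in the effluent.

16.4 kmol

Yield of G: 1ξ₁ / 511.3 = 0.296 → ξ₁ = 151.3 kmol.
Conversion of E: 1ξ₁ + 2ξ₂ = 0.36 × 511.3 = 184.1 → ξ₂ = 16.36 kmol.
Outlet amounts (n = n₀ + Σ ν·ξ):
  E: 511.3 − 1(151.3) − 2(16.36) = 327.2
  G: 0 + 1(151.3) = 151.3
  B: 0 + 1(16.36) = 16.36
  A: 0 + 2(16.36) = 32.72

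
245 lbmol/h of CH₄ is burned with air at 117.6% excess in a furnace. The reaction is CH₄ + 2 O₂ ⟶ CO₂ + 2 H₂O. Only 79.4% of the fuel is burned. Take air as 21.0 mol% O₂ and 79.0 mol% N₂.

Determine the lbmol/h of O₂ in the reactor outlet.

Stoichiometric O₂ = 2 × 245 = 490 lbmol/h; O₂ fed = 490 × 2.176 = 1066 lbmol/h.
N₂ fed = 1066 × 79/21 = 4011 lbmol/h.
Fuel reacted = 0.794 × 245 → ξ = 194.5 lbmol/h.
Outlet (n = n₀ + ν ξ):
  CH₄: 245 − 1(194.5) = 50.47
  O₂: 1066 − 2(194.5) = 677.2
  N₂: 4011 (inert)
  CO₂: 0 + 1(194.5) = 194.5
  H₂O: 0 + 2(194.5) = 389.1

677 lbmol/h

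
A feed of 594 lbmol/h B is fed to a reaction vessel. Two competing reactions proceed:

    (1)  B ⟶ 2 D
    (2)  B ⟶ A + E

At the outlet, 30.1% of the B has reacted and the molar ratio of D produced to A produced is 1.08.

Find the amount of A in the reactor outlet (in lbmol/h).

116 lbmol/h

Conversion of B: B consumed = 0.301 × 594 = 178.8 lbmol/h = 1ξ₁ + 1ξ₂.
Selectivity: 2ξ₁ / (1ξ₂) = 1.08 → ξ₁ = 0.54 ξ₂.
Substitute: (1·0.54 + 1) ξ₂ = 178.8 → ξ₂ = 116.1 lbmol/h, ξ₁ = 62.69 lbmol/h.
Outlet amounts (n = n₀ + Σ ν·ξ):
  B: 594 − 1(62.69) − 1(116.1) = 415.2
  D: 0 + 2(62.69) = 125.4
  A: 0 + 1(116.1) = 116.1
  E: 0 + 1(116.1) = 116.1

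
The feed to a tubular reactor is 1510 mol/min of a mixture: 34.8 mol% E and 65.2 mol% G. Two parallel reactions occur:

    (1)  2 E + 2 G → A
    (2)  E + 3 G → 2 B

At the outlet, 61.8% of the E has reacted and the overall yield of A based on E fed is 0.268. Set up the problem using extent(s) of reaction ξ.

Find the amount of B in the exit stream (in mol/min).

Yield of A: 1ξ₁ / 525.5 = 0.268 → ξ₁ = 140.8 mol/min.
Conversion of E: 2ξ₁ + 1ξ₂ = 0.618 × 525.5 = 324.7 → ξ₂ = 43.09 mol/min.
Outlet amounts (n = n₀ + Σ ν·ξ):
  E: 525.5 − 2(140.8) − 1(43.09) = 200.7
  G: 984.5 − 2(140.8) − 3(43.09) = 573.6
  A: 0 + 1(140.8) = 140.8
  B: 0 + 2(43.09) = 86.18

86.2 mol/min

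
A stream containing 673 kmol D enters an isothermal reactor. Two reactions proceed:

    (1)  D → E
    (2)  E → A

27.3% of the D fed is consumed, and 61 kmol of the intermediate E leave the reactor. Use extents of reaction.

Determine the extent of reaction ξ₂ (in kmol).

ξ₂ = 123 kmol

Conversion of D: D consumed = 1ξ₁ = 0.273 × 673 → ξ₁ = 183.7 kmol.
E balance: n_E = 0 + 1ξ₁ − 1ξ₂ = 61 → ξ₂ = (1·183.7 − 61)/1 = 122.7 kmol.
Outlet amounts (n = n₀ + Σ ν·ξ):
  D: 673 − 1(183.7) = 489.3
  E: 0 + 1(183.7) − 1(122.7) = 61
  A: 0 + 1(122.7) = 122.7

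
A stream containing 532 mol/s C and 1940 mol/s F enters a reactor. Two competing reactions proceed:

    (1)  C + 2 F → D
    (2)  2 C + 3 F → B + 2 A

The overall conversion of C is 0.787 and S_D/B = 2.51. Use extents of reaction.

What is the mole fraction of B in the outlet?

0.051

Conversion of C: C consumed = 0.787 × 532 = 418.7 mol/s = 1ξ₁ + 2ξ₂.
Selectivity: 1ξ₁ / (1ξ₂) = 2.51 → ξ₁ = 2.51 ξ₂.
Substitute: (1·2.51 + 2) ξ₂ = 418.7 → ξ₂ = 92.83 mol/s, ξ₁ = 233 mol/s.
Outlet amounts (n = n₀ + Σ ν·ξ):
  C: 532 − 1(233) − 2(92.83) = 113.3
  F: 1940 − 2(233) − 3(92.83) = 1195
  D: 0 + 1(233) = 233
  B: 0 + 1(92.83) = 92.83
  A: 0 + 2(92.83) = 185.7
Total out = 1820 mol/s; y_B = 92.83 / 1820 = 0.051.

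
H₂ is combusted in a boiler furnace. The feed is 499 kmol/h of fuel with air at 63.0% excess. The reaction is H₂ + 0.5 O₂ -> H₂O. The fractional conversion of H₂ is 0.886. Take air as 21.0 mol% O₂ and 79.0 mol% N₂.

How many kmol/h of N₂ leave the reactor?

1530 kmol/h

Stoichiometric O₂ = 0.5 × 499 = 249.5 kmol/h; O₂ fed = 249.5 × 1.630 = 406.7 kmol/h.
N₂ fed = 406.7 × 79/21 = 1530 kmol/h.
Fuel reacted = 0.886 × 499 → ξ = 442.1 kmol/h.
Outlet (n = n₀ + ν ξ):
  H₂: 499 − 1(442.1) = 56.89
  O₂: 406.7 − 0.5(442.1) = 185.6
  N₂: 1530 (inert)
  H₂O: 0 + 1(442.1) = 442.1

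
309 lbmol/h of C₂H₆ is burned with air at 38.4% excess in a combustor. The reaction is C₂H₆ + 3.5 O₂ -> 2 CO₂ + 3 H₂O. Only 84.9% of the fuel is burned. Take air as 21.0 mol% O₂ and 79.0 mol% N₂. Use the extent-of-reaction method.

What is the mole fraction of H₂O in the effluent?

0.104

Stoichiometric O₂ = 3.5 × 309 = 1082 lbmol/h; O₂ fed = 1082 × 1.384 = 1497 lbmol/h.
N₂ fed = 1497 × 79/21 = 5631 lbmol/h.
Fuel reacted = 0.849 × 309 → ξ = 262.3 lbmol/h.
Outlet (n = n₀ + ν ξ):
  C₂H₆: 309 − 1(262.3) = 46.66
  O₂: 1497 − 3.5(262.3) = 578.6
  N₂: 5631 (inert)
  CO₂: 0 + 2(262.3) = 524.7
  H₂O: 0 + 3(262.3) = 787
Total out = 7568 lbmol/h; y_H₂O = 787 / 7568 = 0.104.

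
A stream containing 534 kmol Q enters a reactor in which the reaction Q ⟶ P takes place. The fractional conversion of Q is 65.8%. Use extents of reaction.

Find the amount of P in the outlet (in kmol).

351 kmol

Q reacted = 0.658 × 534 = 351.4 kmol; ν_Q = −1, so ξ = 351.4/1 = 351.4 kmol.
Outlet amounts (n = n₀ + ν ξ):
  Q: 534 − 1(351.4) = 182.6
  P: 0 + 1(351.4) = 351.4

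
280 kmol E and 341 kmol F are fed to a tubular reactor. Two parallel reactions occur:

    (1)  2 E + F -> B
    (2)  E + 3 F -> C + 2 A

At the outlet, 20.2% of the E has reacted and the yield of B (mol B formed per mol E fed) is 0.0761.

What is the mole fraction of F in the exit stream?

Yield of B: 1ξ₁ / 280 = 0.0761 → ξ₁ = 21.31 kmol.
Conversion of E: 2ξ₁ + 1ξ₂ = 0.202 × 280 = 56.56 → ξ₂ = 13.94 kmol.
Outlet amounts (n = n₀ + Σ ν·ξ):
  E: 280 − 2(21.31) − 1(13.94) = 223.4
  F: 341 − 1(21.31) − 3(13.94) = 277.9
  B: 0 + 1(21.31) = 21.31
  C: 0 + 1(13.94) = 13.94
  A: 0 + 2(13.94) = 27.89
Total out = 564.4 kmol; y_F = 277.9 / 564.4 = 0.4923.

0.492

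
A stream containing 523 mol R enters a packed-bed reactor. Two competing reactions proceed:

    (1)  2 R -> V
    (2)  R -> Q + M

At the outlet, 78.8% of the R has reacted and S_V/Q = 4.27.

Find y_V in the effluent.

0.483

Conversion of R: R consumed = 0.788 × 523 = 412.1 mol = 2ξ₁ + 1ξ₂.
Selectivity: 1ξ₁ / (1ξ₂) = 4.27 → ξ₁ = 4.27 ξ₂.
Substitute: (2·4.27 + 1) ξ₂ = 412.1 → ξ₂ = 43.2 mol, ξ₁ = 184.5 mol.
Outlet amounts (n = n₀ + Σ ν·ξ):
  R: 523 − 2(184.5) − 1(43.2) = 110.9
  V: 0 + 1(184.5) = 184.5
  Q: 0 + 1(43.2) = 43.2
  M: 0 + 1(43.2) = 43.2
Total out = 381.7 mol; y_V = 184.5 / 381.7 = 0.4832.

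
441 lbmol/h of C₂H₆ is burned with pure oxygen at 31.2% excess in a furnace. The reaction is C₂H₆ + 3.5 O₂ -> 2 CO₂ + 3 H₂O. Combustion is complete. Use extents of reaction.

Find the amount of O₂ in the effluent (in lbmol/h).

482 lbmol/h

Stoichiometric O₂ = 3.5 × 441 = 1544 lbmol/h; O₂ fed = 1544 × 1.312 = 2025 lbmol/h.
Fuel reacted = 1 × 441 → ξ = 441 lbmol/h.
Outlet (n = n₀ + ν ξ):
  C₂H₆: 441 − 1(441) = 0
  O₂: 2025 − 3.5(441) = 481.6
  CO₂: 0 + 2(441) = 882
  H₂O: 0 + 3(441) = 1323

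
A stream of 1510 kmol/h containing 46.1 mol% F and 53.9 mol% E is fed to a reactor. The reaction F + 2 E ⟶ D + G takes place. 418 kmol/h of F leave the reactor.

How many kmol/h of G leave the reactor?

For F: n = n₀ − 1ξ → 418 = 696.1 − 1ξ, giving ξ = 278.1 kmol/h.
Outlet amounts (n = n₀ + ν ξ):
  F: 696.1 − 1(278.1) = 418
  E: 813.9 − 2(278.1) = 257.7
  D: 0 + 1(278.1) = 278.1
  G: 0 + 1(278.1) = 278.1

278 kmol/h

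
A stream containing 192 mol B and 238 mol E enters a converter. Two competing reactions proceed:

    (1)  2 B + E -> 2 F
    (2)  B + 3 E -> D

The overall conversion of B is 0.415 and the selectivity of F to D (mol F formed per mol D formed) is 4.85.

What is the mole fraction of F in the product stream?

Conversion of B: B consumed = 0.415 × 192 = 79.68 mol = 2ξ₁ + 1ξ₂.
Selectivity: 2ξ₁ / (1ξ₂) = 4.85 → ξ₁ = 2.425 ξ₂.
Substitute: (2·2.425 + 1) ξ₂ = 79.68 → ξ₂ = 13.62 mol, ξ₁ = 33.03 mol.
Outlet amounts (n = n₀ + Σ ν·ξ):
  B: 192 − 2(33.03) − 1(13.62) = 112.3
  E: 238 − 1(33.03) − 3(13.62) = 164.1
  F: 0 + 2(33.03) = 66.06
  D: 0 + 1(13.62) = 13.62
Total out = 356.1 mol; y_F = 66.06 / 356.1 = 0.1855.

0.186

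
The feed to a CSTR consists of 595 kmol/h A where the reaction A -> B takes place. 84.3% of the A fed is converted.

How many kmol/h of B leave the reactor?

502 kmol/h

A reacted = 0.843 × 595 = 501.6 kmol/h; ν_A = −1, so ξ = 501.6/1 = 501.6 kmol/h.
Outlet amounts (n = n₀ + ν ξ):
  A: 595 − 1(501.6) = 93.42
  B: 0 + 1(501.6) = 501.6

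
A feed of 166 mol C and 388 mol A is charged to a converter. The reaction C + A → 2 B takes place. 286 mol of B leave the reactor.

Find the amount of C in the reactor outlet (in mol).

For B: n = n₀ + 2ξ → 286 = 0 + 2ξ, giving ξ = 143 mol.
Outlet amounts (n = n₀ + ν ξ):
  C: 166 − 1(143) = 23
  A: 388 − 1(143) = 245
  B: 0 + 2(143) = 286

23 mol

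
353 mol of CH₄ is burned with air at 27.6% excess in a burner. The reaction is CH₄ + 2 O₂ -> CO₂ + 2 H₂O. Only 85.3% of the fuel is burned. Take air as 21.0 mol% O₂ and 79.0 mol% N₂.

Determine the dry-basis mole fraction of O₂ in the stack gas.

0.0739

Stoichiometric O₂ = 2 × 353 = 706 mol; O₂ fed = 706 × 1.276 = 900.9 mol.
N₂ fed = 900.9 × 79/21 = 3389 mol.
Fuel reacted = 0.853 × 353 → ξ = 301.1 mol.
Outlet (n = n₀ + ν ξ):
  CH₄: 353 − 1(301.1) = 51.89
  O₂: 900.9 − 2(301.1) = 298.6
  N₂: 3389 (inert)
  CO₂: 0 + 1(301.1) = 301.1
  H₂O: 0 + 2(301.1) = 602.2
Dry total = 4041 mol; y_O₂ (dry) = 298.6 / 4041 = 0.07391.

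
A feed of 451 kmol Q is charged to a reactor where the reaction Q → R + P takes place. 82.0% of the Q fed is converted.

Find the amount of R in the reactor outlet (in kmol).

Q reacted = 0.82 × 451 = 369.8 kmol; ν_Q = −1, so ξ = 369.8/1 = 369.8 kmol.
Outlet amounts (n = n₀ + ν ξ):
  Q: 451 − 1(369.8) = 81.18
  R: 0 + 1(369.8) = 369.8
  P: 0 + 1(369.8) = 369.8

370 kmol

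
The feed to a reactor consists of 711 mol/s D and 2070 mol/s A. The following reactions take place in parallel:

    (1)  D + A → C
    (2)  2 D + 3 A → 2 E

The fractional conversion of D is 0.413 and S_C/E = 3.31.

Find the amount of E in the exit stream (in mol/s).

68.1 mol/s

Conversion of D: D consumed = 0.413 × 711 = 293.6 mol/s = 1ξ₁ + 2ξ₂.
Selectivity: 1ξ₁ / (2ξ₂) = 3.31 → ξ₁ = 6.62 ξ₂.
Substitute: (1·6.62 + 2) ξ₂ = 293.6 → ξ₂ = 34.07 mol/s, ξ₁ = 225.5 mol/s.
Outlet amounts (n = n₀ + Σ ν·ξ):
  D: 711 − 1(225.5) − 2(34.07) = 417.4
  A: 2070 − 1(225.5) − 3(34.07) = 1742
  C: 0 + 1(225.5) = 225.5
  E: 0 + 2(34.07) = 68.13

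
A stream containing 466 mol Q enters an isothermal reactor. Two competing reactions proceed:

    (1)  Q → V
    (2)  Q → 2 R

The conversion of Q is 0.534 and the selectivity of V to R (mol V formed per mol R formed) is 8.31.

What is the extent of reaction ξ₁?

ξ₁ = 235 mol

Conversion of Q: Q consumed = 0.534 × 466 = 248.8 mol = 1ξ₁ + 1ξ₂.
Selectivity: 1ξ₁ / (2ξ₂) = 8.31 → ξ₁ = 16.62 ξ₂.
Substitute: (1·16.62 + 1) ξ₂ = 248.8 → ξ₂ = 14.12 mol, ξ₁ = 234.7 mol.
Outlet amounts (n = n₀ + Σ ν·ξ):
  Q: 466 − 1(234.7) − 1(14.12) = 217.2
  V: 0 + 1(234.7) = 234.7
  R: 0 + 2(14.12) = 28.25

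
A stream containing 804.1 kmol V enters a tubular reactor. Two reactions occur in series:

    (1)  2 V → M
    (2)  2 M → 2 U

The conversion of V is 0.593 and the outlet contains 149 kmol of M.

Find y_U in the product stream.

0.158

Conversion of V: V consumed = 2ξ₁ = 0.593 × 804.1 → ξ₁ = 238.4 kmol.
M balance: n_M = 0 + 1ξ₁ − 2ξ₂ = 149 → ξ₂ = (1·238.4 − 149)/2 = 44.71 kmol.
Outlet amounts (n = n₀ + Σ ν·ξ):
  V: 804.1 − 2(238.4) = 327.3
  M: 0 + 1(238.4) − 2(44.71) = 149
  U: 0 + 2(44.71) = 89.42
Total out = 565.7 kmol; y_U = 89.42 / 565.7 = 0.1581.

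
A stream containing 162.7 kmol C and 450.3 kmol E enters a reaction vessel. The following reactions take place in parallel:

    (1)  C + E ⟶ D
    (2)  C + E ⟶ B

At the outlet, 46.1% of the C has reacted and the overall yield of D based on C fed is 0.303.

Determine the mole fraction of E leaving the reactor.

Yield of D: 1ξ₁ / 162.7 = 0.303 → ξ₁ = 49.3 kmol.
Conversion of C: 1ξ₁ + 1ξ₂ = 0.461 × 162.7 = 75 → ξ₂ = 25.71 kmol.
Outlet amounts (n = n₀ + Σ ν·ξ):
  C: 162.7 − 1(49.3) − 1(25.71) = 87.7
  E: 450.3 − 1(49.3) − 1(25.71) = 375.3
  D: 0 + 1(49.3) = 49.3
  B: 0 + 1(25.71) = 25.71
Total out = 538 kmol; y_E = 375.3 / 538 = 0.6976.

0.698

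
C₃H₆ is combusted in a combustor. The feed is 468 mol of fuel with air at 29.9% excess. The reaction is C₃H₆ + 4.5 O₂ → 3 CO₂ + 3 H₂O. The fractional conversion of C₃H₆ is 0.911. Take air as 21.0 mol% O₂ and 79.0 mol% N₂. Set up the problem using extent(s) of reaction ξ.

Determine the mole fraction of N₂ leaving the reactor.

Stoichiometric O₂ = 4.5 × 468 = 2106 mol; O₂ fed = 2106 × 1.299 = 2736 mol.
N₂ fed = 2736 × 79/21 = 10290 mol.
Fuel reacted = 0.911 × 468 → ξ = 426.3 mol.
Outlet (n = n₀ + ν ξ):
  C₃H₆: 468 − 1(426.3) = 41.65
  O₂: 2736 − 4.5(426.3) = 817.1
  N₂: 10290 (inert)
  CO₂: 0 + 3(426.3) = 1279
  H₂O: 0 + 3(426.3) = 1279
Total out = 13710 mol; y_N₂ = 10290 / 13710 = 0.7507.

0.751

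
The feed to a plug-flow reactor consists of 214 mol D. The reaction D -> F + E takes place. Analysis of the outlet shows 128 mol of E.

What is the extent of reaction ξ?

ξ = 128 mol

For E: n = n₀ + 1ξ → 128 = 0 + 1ξ, giving ξ = 128 mol.
Outlet amounts (n = n₀ + ν ξ):
  D: 214 − 1(128) = 86
  F: 0 + 1(128) = 128
  E: 0 + 1(128) = 128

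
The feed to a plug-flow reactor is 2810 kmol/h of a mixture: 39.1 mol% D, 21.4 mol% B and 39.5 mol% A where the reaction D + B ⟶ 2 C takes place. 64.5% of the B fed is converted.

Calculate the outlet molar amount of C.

B reacted = 0.645 × 601.3 = 387.9 kmol/h; ν_B = −1, so ξ = 387.9/1 = 387.9 kmol/h.
Outlet amounts (n = n₀ + ν ξ):
  D: 1099 − 1(387.9) = 710.8
  B: 601.3 − 1(387.9) = 213.5
  C: 0 + 2(387.9) = 775.7
  A: 1110 (inert)

776 kmol/h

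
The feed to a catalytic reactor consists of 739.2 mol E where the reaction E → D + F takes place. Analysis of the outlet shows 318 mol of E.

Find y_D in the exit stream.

0.363

For E: n = n₀ − 1ξ → 318 = 739.2 − 1ξ, giving ξ = 421.2 mol.
Outlet amounts (n = n₀ + ν ξ):
  E: 739.2 − 1(421.2) = 318
  D: 0 + 1(421.2) = 421.2
  F: 0 + 1(421.2) = 421.2
Total out = 1160 mol; y_D = 421.2 / 1160 = 0.363.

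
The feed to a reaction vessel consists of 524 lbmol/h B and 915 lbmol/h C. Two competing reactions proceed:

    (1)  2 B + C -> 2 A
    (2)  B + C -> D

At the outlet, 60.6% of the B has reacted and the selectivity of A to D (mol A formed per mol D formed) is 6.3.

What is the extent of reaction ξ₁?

Conversion of B: B consumed = 0.606 × 524 = 317.5 lbmol/h = 2ξ₁ + 1ξ₂.
Selectivity: 2ξ₁ / (1ξ₂) = 6.3 → ξ₁ = 3.15 ξ₂.
Substitute: (2·3.15 + 1) ξ₂ = 317.5 → ξ₂ = 43.5 lbmol/h, ξ₁ = 137 lbmol/h.
Outlet amounts (n = n₀ + Σ ν·ξ):
  B: 524 − 2(137) − 1(43.5) = 206.5
  C: 915 − 1(137) − 1(43.5) = 734.5
  A: 0 + 2(137) = 274
  D: 0 + 1(43.5) = 43.5

ξ₁ = 137 lbmol/h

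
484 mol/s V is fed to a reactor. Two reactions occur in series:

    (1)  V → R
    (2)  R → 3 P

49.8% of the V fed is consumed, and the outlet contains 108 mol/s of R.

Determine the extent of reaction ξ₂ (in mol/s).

ξ₂ = 133 mol/s

Conversion of V: V consumed = 1ξ₁ = 0.498 × 484 → ξ₁ = 241 mol/s.
R balance: n_R = 0 + 1ξ₁ − 1ξ₂ = 108 → ξ₂ = (1·241 − 108)/1 = 133 mol/s.
Outlet amounts (n = n₀ + Σ ν·ξ):
  V: 484 − 1(241) = 243
  R: 0 + 1(241) − 1(133) = 108
  P: 0 + 3(133) = 399.1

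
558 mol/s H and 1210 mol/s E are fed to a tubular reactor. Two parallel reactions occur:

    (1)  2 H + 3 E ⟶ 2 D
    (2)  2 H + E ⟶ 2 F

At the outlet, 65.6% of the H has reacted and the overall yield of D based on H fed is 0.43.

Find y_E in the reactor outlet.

Yield of D: 2ξ₁ / 558 = 0.43 → ξ₁ = 120 mol/s.
Conversion of H: 2ξ₁ + 2ξ₂ = 0.656 × 558 = 366 → ξ₂ = 63.05 mol/s.
Outlet amounts (n = n₀ + Σ ν·ξ):
  H: 558 − 2(120) − 2(63.05) = 192
  E: 1210 − 3(120) − 1(63.05) = 787
  D: 0 + 2(120) = 239.9
  F: 0 + 2(63.05) = 126.1
Total out = 1345 mol/s; y_E = 787 / 1345 = 0.5851.

0.585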